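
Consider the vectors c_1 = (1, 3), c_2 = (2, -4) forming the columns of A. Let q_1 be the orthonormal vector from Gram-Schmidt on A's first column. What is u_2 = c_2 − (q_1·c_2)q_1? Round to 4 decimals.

u_2 = (3.0000, -1.0000)

q_1 = c_1/‖c_1‖ = (1, 3)/3.1623 = (0.3162, 0.9487).
r_{12} = q_1·c_2 = -3.1623.
u_2 = c_2 + 3.1623·q_1 = (3.0000, -1.0000).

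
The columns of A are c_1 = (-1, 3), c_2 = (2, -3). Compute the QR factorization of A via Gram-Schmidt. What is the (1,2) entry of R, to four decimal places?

r_{12} = -3.4785

e_1 = c_1/‖c_1‖ = (-1, 3)/3.1623 = (-0.3162, 0.9487).
r_{12} = e_1·c_2 = -3.4785.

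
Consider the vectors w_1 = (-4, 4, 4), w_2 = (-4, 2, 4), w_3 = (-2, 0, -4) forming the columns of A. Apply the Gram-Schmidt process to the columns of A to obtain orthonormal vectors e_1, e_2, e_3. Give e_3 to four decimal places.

e_3 = (-0.7071, 0.0000, -0.7071)

e_1 = w_1/‖w_1‖ = (-4, 4, 4)/6.9282 = (-0.5774, 0.5774, 0.5774).
r_{12} = e_1·w_2 = 5.7735.
u_2 = w_2 − 5.7735·e_1 = (-0.6667, -1.3333, 0.6667).
‖u_2‖ = 1.6330, so e_2 = (-0.4082, -0.8165, 0.4082).
r_{13} = e_1·w_3 = -1.1547; r_{23} = e_2·w_3 = -0.8165.
u_3 = w_3 + 1.1547·e_1 + 0.8165·e_2 = (-3.0000, 0.0000, -3.0000).
‖u_3‖ = 4.2426, so e_3 = (-0.7071, 0.0000, -0.7071).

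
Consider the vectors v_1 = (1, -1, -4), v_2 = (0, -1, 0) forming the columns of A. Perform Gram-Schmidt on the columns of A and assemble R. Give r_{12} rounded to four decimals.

v_1 = (1, -1, -4); ‖v_1‖ = 4.2426, so q_1 = (0.2357, -0.2357, -0.9428).
r_{12} = q_1·v_2 = 0.2357.

r_{12} = 0.2357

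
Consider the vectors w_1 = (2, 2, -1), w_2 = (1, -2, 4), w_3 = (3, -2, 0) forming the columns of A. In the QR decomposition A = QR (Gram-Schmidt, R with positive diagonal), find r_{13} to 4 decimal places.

r_{13} = 0.6667

w_1 = (2, 2, -1); ‖w_1‖ = 3.0000, so q_1 = (0.6667, 0.6667, -0.3333).
r_{13} = q_1·w_3 = 0.6667.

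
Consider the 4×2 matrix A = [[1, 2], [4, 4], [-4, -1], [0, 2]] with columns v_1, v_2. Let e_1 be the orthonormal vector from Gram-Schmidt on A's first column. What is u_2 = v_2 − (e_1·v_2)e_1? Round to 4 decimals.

e_1 = v_1/‖v_1‖ = (1, 4, -4, 0)/5.7446 = (0.1741, 0.6963, -0.6963, 0.0000).
r_{12} = e_1·v_2 = 3.8297.
u_2 = v_2 − 3.8297·e_1 = (1.3333, 1.3333, 1.6667, 2.0000).

u_2 = (1.3333, 1.3333, 1.6667, 2.0000)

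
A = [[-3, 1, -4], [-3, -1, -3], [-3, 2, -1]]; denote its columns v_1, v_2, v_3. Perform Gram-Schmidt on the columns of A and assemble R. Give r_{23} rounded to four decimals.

v_1 = (-3, -3, -3); ‖v_1‖ = 5.1962, so e_1 = (-0.5774, -0.5774, -0.5774).
e_1·v_2 = (-0.5774)·1 + (-0.5774)·(-1) + (-0.5774)·2 = -1.1547.
u_2 = v_2 + 1.1547·e_1 = (0.3333, -1.6667, 1.3333).
‖u_2‖ = 2.1602, so e_2 = (0.1543, -0.7715, 0.6172).
r_{23} = e_2·v_3 = 1.0801.

r_{23} = 1.0801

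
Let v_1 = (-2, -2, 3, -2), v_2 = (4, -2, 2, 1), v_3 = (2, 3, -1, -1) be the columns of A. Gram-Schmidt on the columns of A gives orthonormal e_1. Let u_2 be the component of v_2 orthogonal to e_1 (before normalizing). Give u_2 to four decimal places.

v_1 = (-2, -2, 3, -2); ‖v_1‖ = 4.5826, so e_1 = (-0.4364, -0.4364, 0.6547, -0.4364).
e_1·v_2 = (-0.4364)·4 + (-0.4364)·(-2) + 0.6547·2 + (-0.4364)·1 = 0.0000.
u_2 = v_2 − 0.0000·e_1 = (4.0000, -2.0000, 2.0000, 1.0000).

u_2 = (4.0000, -2.0000, 2.0000, 1.0000)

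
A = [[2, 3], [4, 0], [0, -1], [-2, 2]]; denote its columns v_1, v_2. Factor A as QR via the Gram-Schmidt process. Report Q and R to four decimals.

Q = [[0.4082, 0.7618], [0.8165, -0.0896], [0.0000, -0.2689], [-0.4082, 0.5825]], R = [[4.8990, 0.4082], [0.0000, 3.7193]]

v_1 = (2, 4, 0, -2); ‖v_1‖ = 4.8990, so q_1 = (0.4082, 0.8165, 0.0000, -0.4082).
q_1·v_2 = 0.4082·3 + 0.8165·0 + 0.0000·(-1) + (-0.4082)·2 = 0.4082.
u_2 = v_2 − 0.4082·q_1 = (2.8333, -0.3333, -1.0000, 2.1667).
‖u_2‖ = 3.7193, so q_2 = (0.7618, -0.0896, -0.2689, 0.5825).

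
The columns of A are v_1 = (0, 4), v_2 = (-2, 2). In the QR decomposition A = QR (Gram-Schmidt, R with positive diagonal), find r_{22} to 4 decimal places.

r_{22} = 2.0000

v_1 = (0, 4); ‖v_1‖ = 4.0000, so q_1 = (0.0000, 1.0000).
q_1·v_2 = 0.0000·(-2) + 1.0000·2 = 2.0000.
u_2 = v_2 − 2.0000·q_1 = (-2.0000, 0.0000).
r_{22} = ‖u_2‖ = 2.0000.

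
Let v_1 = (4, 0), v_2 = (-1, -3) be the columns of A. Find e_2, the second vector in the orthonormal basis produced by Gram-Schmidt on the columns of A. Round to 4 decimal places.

e_2 = (0.0000, -1.0000)

e_1 = v_1/‖v_1‖ = (4, 0)/4.0000 = (1.0000, 0.0000).
r_{12} = e_1·v_2 = -1.0000.
u_2 = v_2 + 1.0000·e_1 = (0.0000, -3.0000).
‖u_2‖ = 3.0000, so e_2 = (0.0000, -1.0000).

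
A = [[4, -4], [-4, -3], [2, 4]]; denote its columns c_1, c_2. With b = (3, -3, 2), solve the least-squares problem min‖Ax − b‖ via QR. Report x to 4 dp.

x = (0.7726, 0.0466)

e_1 = c_1/‖c_1‖ = (4, -4, 2)/6.0000 = (0.6667, -0.6667, 0.3333).
r_{12} = e_1·c_2 = 0.6667.
u_2 = c_2 − 0.6667·e_1 = (-4.4444, -2.5556, 3.7778).
‖u_2‖ = 6.3683, so e_2 = (-0.6979, -0.4013, 0.5932).
Qᵀb = (4.6667, 0.2966).
Back-substitute: x_2 = 0.2966/6.3683 = 0.0466.
x_1 = (4.6667 − 0.6667·0.0466)/6.0000 = 0.7726.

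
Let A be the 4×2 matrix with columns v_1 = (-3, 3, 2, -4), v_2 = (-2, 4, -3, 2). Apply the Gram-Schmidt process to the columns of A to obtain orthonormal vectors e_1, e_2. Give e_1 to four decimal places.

v_1 = (-3, 3, 2, -4); ‖v_1‖ = 6.1644, so e_1 = (-0.4867, 0.4867, 0.3244, -0.6489).

e_1 = (-0.4867, 0.4867, 0.3244, -0.6489)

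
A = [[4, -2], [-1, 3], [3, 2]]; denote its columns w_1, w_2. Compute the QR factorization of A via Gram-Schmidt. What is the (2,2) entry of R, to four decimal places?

w_1 = (4, -1, 3); ‖w_1‖ = 5.0990, so q_1 = (0.7845, -0.1961, 0.5883).
q_1·w_2 = 0.7845·(-2) + (-0.1961)·3 + 0.5883·2 = -0.9806.
u_2 = w_2 + 0.9806·q_1 = (-1.2308, 2.8077, 2.5769).
r_{22} = ‖u_2‖ = 4.0048.

r_{22} = 4.0048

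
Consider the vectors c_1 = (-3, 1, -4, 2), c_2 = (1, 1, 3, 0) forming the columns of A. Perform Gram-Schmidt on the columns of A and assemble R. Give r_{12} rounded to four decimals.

c_1 = (-3, 1, -4, 2); ‖c_1‖ = 5.4772, so e_1 = (-0.5477, 0.1826, -0.7303, 0.3651).
r_{12} = e_1·c_2 = -2.5560.

r_{12} = -2.5560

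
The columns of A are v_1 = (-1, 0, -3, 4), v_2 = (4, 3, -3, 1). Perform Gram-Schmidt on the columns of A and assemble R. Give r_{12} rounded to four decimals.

q_1 = v_1/‖v_1‖ = (-1, 0, -3, 4)/5.0990 = (-0.1961, 0.0000, -0.5883, 0.7845).
r_{12} = q_1·v_2 = 1.7650.

r_{12} = 1.7650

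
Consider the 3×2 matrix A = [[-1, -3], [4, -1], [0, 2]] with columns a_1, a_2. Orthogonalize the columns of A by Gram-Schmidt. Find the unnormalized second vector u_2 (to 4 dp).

u_2 = (-3.0588, -0.7647, 2.0000)

q_1 = a_1/‖a_1‖ = (-1, 4, 0)/4.1231 = (-0.2425, 0.9701, 0.0000).
r_{12} = q_1·a_2 = -0.2425.
u_2 = a_2 + 0.2425·q_1 = (-3.0588, -0.7647, 2.0000).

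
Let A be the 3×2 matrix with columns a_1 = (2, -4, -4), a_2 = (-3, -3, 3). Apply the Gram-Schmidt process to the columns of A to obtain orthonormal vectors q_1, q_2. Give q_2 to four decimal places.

q_1 = a_1/‖a_1‖ = (2, -4, -4)/6.0000 = (0.3333, -0.6667, -0.6667).
r_{12} = q_1·a_2 = -1.0000.
u_2 = a_2 + 1.0000·q_1 = (-2.6667, -3.6667, 2.3333).
‖u_2‖ = 5.0990, so q_2 = (-0.5230, -0.7191, 0.4576).

q_2 = (-0.5230, -0.7191, 0.4576)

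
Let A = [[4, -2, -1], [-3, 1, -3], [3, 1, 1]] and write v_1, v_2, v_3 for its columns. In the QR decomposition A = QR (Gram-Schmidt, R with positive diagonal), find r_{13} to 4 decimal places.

v_1 = (4, -3, 3); ‖v_1‖ = 5.8310, so e_1 = (0.6860, -0.5145, 0.5145).
r_{13} = e_1·v_3 = 1.3720.

r_{13} = 1.3720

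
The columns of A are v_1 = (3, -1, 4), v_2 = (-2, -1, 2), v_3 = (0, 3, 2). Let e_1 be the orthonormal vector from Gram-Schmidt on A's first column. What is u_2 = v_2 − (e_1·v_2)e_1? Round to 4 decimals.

v_1 = (3, -1, 4); ‖v_1‖ = 5.0990, so e_1 = (0.5883, -0.1961, 0.7845).
e_1·v_2 = 0.5883·(-2) + (-0.1961)·(-1) + 0.7845·2 = 0.5883.
u_2 = v_2 − 0.5883·e_1 = (-2.3462, -0.8846, 1.5385).

u_2 = (-2.3462, -0.8846, 1.5385)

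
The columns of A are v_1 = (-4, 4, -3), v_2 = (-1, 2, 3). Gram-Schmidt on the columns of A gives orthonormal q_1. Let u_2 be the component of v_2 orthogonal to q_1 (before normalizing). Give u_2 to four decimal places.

u_2 = (-0.7073, 1.7073, 3.2195)

v_1 = (-4, 4, -3); ‖v_1‖ = 6.4031, so q_1 = (-0.6247, 0.6247, -0.4685).
q_1·v_2 = (-0.6247)·(-1) + 0.6247·2 + (-0.4685)·3 = 0.4685.
u_2 = v_2 − 0.4685·q_1 = (-0.7073, 1.7073, 3.2195).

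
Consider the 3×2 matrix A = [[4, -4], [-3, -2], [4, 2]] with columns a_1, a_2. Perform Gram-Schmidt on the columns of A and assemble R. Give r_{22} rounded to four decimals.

r_{22} = 4.8890

e_1 = a_1/‖a_1‖ = (4, -3, 4)/6.4031 = (0.6247, -0.4685, 0.6247).
r_{12} = e_1·a_2 = -0.3123.
u_2 = a_2 + 0.3123·e_1 = (-3.8049, -2.1463, 2.1951).
r_{22} = ‖u_2‖ = 4.8890.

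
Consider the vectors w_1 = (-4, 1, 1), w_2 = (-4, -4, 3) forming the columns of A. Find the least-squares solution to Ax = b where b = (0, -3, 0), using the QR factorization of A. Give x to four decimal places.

x = (-0.5906, 0.5088)

w_1 = (-4, 1, 1); ‖w_1‖ = 4.2426, so e_1 = (-0.9428, 0.2357, 0.2357).
e_1·w_2 = (-0.9428)·(-4) + 0.2357·(-4) + 0.2357·3 = 3.5355.
u_2 = w_2 − 3.5355·e_1 = (-0.6667, -4.8333, 2.1667).
‖u_2‖ = 5.3385, so e_2 = (-0.1249, -0.9054, 0.4059).
Qᵀb = (-0.7071, 2.7161).
Back-substitute: x_2 = 2.7161/5.3385 = 0.5088.
x_1 = (-0.7071 − 3.5355·0.5088)/4.2426 = -0.5906.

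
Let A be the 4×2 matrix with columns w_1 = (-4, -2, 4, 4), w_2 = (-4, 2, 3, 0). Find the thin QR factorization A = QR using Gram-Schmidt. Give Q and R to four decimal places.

Q = [[-0.5547, -0.5088], [-0.2774, 0.6905], [0.5547, 0.2725], [0.5547, -0.4361]], R = [[7.2111, 3.3282], [0.0000, 4.2336]]

w_1 = (-4, -2, 4, 4); ‖w_1‖ = 7.2111, so e_1 = (-0.5547, -0.2774, 0.5547, 0.5547).
e_1·w_2 = (-0.5547)·(-4) + (-0.2774)·2 + 0.5547·3 + 0.5547·0 = 3.3282.
u_2 = w_2 − 3.3282·e_1 = (-2.1538, 2.9231, 1.1538, -1.8462).
‖u_2‖ = 4.2336, so e_2 = (-0.5088, 0.6905, 0.2725, -0.4361).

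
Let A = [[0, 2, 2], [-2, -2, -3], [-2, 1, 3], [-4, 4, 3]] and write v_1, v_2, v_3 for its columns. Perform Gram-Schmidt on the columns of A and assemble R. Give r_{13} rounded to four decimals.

r_{13} = -2.4495

e_1 = v_1/‖v_1‖ = (0, -2, -2, -4)/4.8990 = (0.0000, -0.4082, -0.4082, -0.8165).
r_{13} = e_1·v_3 = -2.4495.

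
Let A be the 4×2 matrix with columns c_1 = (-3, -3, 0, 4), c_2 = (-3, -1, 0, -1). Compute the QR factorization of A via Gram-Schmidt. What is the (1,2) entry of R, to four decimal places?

c_1 = (-3, -3, 0, 4); ‖c_1‖ = 5.8310, so q_1 = (-0.5145, -0.5145, 0.0000, 0.6860).
r_{12} = q_1·c_2 = 1.3720.

r_{12} = 1.3720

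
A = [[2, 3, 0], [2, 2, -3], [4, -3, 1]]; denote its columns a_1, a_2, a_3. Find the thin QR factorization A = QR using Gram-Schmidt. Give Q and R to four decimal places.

Q = [[0.4082, 0.6777, 0.6116], [0.4082, 0.4637, -0.7863], [0.8165, -0.5707, 0.0874]], R = [[4.8990, -0.4082, -0.4082], [0.0000, 4.6726, -1.9618], [0.0000, 0.0000, 2.4464]]

a_1 = (2, 2, 4); ‖a_1‖ = 4.8990, so e_1 = (0.4082, 0.4082, 0.8165).
e_1·a_2 = 0.4082·3 + 0.4082·2 + 0.8165·(-3) = -0.4082.
u_2 = a_2 + 0.4082·e_1 = (3.1667, 2.1667, -2.6667).
‖u_2‖ = 4.6726, so e_2 = (0.6777, 0.4637, -0.5707).
e_1·a_3 = 0.4082·0 + 0.4082·(-3) + 0.8165·1 = -0.4082; e_2·a_3 = 0.6777·0 + 0.4637·(-3) + (-0.5707)·1 = -1.9618.
u_3 = a_3 + 0.4082·e_1 + 1.9618·e_2 = (1.4962, -1.9237, 0.2137).
‖u_3‖ = 2.4464, so e_3 = (0.6116, -0.7863, 0.0874).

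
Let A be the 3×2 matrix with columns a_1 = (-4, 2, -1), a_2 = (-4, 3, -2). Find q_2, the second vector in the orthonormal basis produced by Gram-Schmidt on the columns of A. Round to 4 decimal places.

a_1 = (-4, 2, -1); ‖a_1‖ = 4.5826, so q_1 = (-0.8729, 0.4364, -0.2182).
q_1·a_2 = (-0.8729)·(-4) + 0.4364·3 + (-0.2182)·(-2) = 5.2372.
u_2 = a_2 − 5.2372·q_1 = (0.5714, 0.7143, -0.8571).
‖u_2‖ = 1.2536, so q_2 = (0.4558, 0.5698, -0.6838).

q_2 = (0.4558, 0.5698, -0.6838)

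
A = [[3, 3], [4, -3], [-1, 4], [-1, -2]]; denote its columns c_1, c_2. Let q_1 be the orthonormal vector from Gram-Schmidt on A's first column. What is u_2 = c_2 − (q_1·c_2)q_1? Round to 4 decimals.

u_2 = (3.5556, -2.2593, 3.8148, -2.1852)

c_1 = (3, 4, -1, -1); ‖c_1‖ = 5.1962, so q_1 = (0.5774, 0.7698, -0.1925, -0.1925).
q_1·c_2 = 0.5774·3 + 0.7698·(-3) + (-0.1925)·4 + (-0.1925)·(-2) = -0.9623.
u_2 = c_2 + 0.9623·q_1 = (3.5556, -2.2593, 3.8148, -2.1852).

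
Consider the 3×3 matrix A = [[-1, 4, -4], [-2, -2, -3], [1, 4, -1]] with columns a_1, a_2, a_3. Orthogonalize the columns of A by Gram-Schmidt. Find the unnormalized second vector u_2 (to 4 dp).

q_1 = a_1/‖a_1‖ = (-1, -2, 1)/2.4495 = (-0.4082, -0.8165, 0.4082).
r_{12} = q_1·a_2 = 1.6330.
u_2 = a_2 − 1.6330·q_1 = (4.6667, -0.6667, 3.3333).

u_2 = (4.6667, -0.6667, 3.3333)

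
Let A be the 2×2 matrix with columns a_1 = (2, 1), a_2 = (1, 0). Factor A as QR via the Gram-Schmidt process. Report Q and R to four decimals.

Q = [[0.8944, 0.4472], [0.4472, -0.8944]], R = [[2.2361, 0.8944], [0.0000, 0.4472]]

q_1 = a_1/‖a_1‖ = (2, 1)/2.2361 = (0.8944, 0.4472).
r_{12} = q_1·a_2 = 0.8944.
u_2 = a_2 − 0.8944·q_1 = (0.2000, -0.4000).
‖u_2‖ = 0.4472, so q_2 = (0.4472, -0.8944).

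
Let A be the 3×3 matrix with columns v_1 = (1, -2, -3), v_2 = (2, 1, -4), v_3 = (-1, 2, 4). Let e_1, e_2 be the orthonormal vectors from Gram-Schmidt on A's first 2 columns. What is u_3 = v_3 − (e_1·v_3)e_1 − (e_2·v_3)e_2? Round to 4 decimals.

v_1 = (1, -2, -3); ‖v_1‖ = 3.7417, so e_1 = (0.2673, -0.5345, -0.8018).
e_1·v_2 = 0.2673·2 + (-0.5345)·1 + (-0.8018)·(-4) = 3.2071.
u_2 = v_2 − 3.2071·e_1 = (1.1429, 2.7143, -1.4286).
‖u_2‖ = 3.2733, so e_2 = (0.3491, 0.8292, -0.4364).
e_1·v_3 = 0.2673·(-1) + (-0.5345)·2 + (-0.8018)·4 = -4.5434; e_2·v_3 = 0.3491·(-1) + 0.8292·2 + (-0.4364)·4 = -0.4364.
u_3 = v_3 + 4.5434·e_1 + 0.4364·e_2 = (0.3667, -0.0667, 0.1667).

u_3 = (0.3667, -0.0667, 0.1667)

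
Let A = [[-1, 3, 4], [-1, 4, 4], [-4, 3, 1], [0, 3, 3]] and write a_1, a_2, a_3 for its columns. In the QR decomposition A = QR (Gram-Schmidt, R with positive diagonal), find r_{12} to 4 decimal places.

a_1 = (-1, -1, -4, 0); ‖a_1‖ = 4.2426, so q_1 = (-0.2357, -0.2357, -0.9428, 0.0000).
r_{12} = q_1·a_2 = -4.4783.

r_{12} = -4.4783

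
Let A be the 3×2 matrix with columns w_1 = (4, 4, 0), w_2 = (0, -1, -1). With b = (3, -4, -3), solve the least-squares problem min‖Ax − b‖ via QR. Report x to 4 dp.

x = (0.4167, 4.3333)

q_1 = w_1/‖w_1‖ = (4, 4, 0)/5.6569 = (0.7071, 0.7071, 0.0000).
r_{12} = q_1·w_2 = -0.7071.
u_2 = w_2 + 0.7071·q_1 = (0.5000, -0.5000, -1.0000).
‖u_2‖ = 1.2247, so q_2 = (0.4082, -0.4082, -0.8165).
Qᵀb = (-0.7071, 5.3072).
Back-substitute: x_2 = 5.3072/1.2247 = 4.3333.
x_1 = (-0.7071 + 0.7071·4.3333)/5.6569 = 0.4167.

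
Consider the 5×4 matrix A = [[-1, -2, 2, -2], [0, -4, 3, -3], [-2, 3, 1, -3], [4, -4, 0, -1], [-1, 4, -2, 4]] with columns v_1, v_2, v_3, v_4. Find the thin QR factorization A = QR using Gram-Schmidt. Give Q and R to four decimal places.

Q = [[-0.2132, -0.5238, -0.0964, 0.0123], [0.0000, -0.6779, 0.2181, 0.5652], [-0.4264, 0.1387, 0.8827, -0.1130], [0.8528, 0.0616, 0.3923, 0.1475], [-0.2132, 0.4930, -0.0998, 0.8036]], R = [[4.6904, -5.1168, -0.4264, 0.0000], [0.0000, 5.9007, -3.9287, 4.5757], [0.0000, 0.0000, 1.5440, -3.9013], [0.0000, 0.0000, 0.0000, 1.6859]]

v_1 = (-1, 0, -2, 4, -1); ‖v_1‖ = 4.6904, so e_1 = (-0.2132, 0.0000, -0.4264, 0.8528, -0.2132).
e_1·v_2 = (-0.2132)·(-2) + 0.0000·(-4) + (-0.4264)·3 + 0.8528·(-4) + (-0.2132)·4 = -5.1168.
u_2 = v_2 + 5.1168·e_1 = (-3.0909, -4.0000, 0.8182, 0.3636, 2.9091).
‖u_2‖ = 5.9007, so e_2 = (-0.5238, -0.6779, 0.1387, 0.0616, 0.4930).
e_1·v_3 = (-0.2132)·2 + 0.0000·3 + (-0.4264)·1 + 0.8528·0 + (-0.2132)·(-2) = -0.4264; e_2·v_3 = (-0.5238)·2 + (-0.6779)·3 + 0.1387·1 + 0.0616·0 + 0.4930·(-2) = -3.9287.
u_3 = v_3 + 0.4264·e_1 + 3.9287·e_2 = (-0.1488, 0.3368, 1.3629, 0.6057, -0.1540).
‖u_3‖ = 1.5440, so e_3 = (-0.0964, 0.2181, 0.8827, 0.3923, -0.0998).
e_1·v_4 = (-0.2132)·(-2) + 0.0000·(-3) + (-0.4264)·(-3) + 0.8528·(-1) + (-0.2132)·4 = 0.0000; e_2·v_4 = (-0.5238)·(-2) + (-0.6779)·(-3) + 0.1387·(-3) + 0.0616·(-1) + 0.4930·4 = 4.5757; e_3·v_4 = (-0.0964)·(-2) + 0.2181·(-3) + 0.8827·(-3) + 0.3923·(-1) + (-0.0998)·4 = -3.9013.
u_4 = v_4 + 0.0000·e_1 − 4.5757·e_2 + 3.9013·e_3 = (0.0208, 0.9529, -0.1906, 0.2486, 1.3549).
‖u_4‖ = 1.6859, so e_4 = (0.0123, 0.5652, -0.1130, 0.1475, 0.8036).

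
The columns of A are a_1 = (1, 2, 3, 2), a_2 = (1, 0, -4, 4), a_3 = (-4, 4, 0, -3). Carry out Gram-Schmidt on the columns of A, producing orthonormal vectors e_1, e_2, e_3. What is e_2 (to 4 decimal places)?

e_1 = a_1/‖a_1‖ = (1, 2, 3, 2)/4.2426 = (0.2357, 0.4714, 0.7071, 0.4714).
r_{12} = e_1·a_2 = -0.7071.
u_2 = a_2 + 0.7071·e_1 = (1.1667, 0.3333, -3.5000, 4.3333).
‖u_2‖ = 5.7009, so e_2 = (0.2046, 0.0585, -0.6139, 0.7601).

e_2 = (0.2046, 0.0585, -0.6139, 0.7601)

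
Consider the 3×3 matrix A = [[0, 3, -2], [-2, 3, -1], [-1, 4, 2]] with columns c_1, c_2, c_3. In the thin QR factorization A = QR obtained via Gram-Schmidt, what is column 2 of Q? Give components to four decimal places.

e_2 = (0.8018, -0.2673, 0.5345)

c_1 = (0, -2, -1); ‖c_1‖ = 2.2361, so e_1 = (0.0000, -0.8944, -0.4472).
e_1·c_2 = 0.0000·3 + (-0.8944)·3 + (-0.4472)·4 = -4.4721.
u_2 = c_2 + 4.4721·e_1 = (3.0000, -1.0000, 2.0000).
‖u_2‖ = 3.7417, so e_2 = (0.8018, -0.2673, 0.5345).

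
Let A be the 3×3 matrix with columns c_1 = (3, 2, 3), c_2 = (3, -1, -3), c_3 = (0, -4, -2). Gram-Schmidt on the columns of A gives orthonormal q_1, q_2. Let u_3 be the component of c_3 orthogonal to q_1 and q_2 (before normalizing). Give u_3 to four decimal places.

u_3 = (0.3913, -2.3478, 1.1739)

q_1 = c_1/‖c_1‖ = (3, 2, 3)/4.6904 = (0.6396, 0.4264, 0.6396).
r_{12} = q_1·c_2 = -0.4264.
u_2 = c_2 + 0.4264·q_1 = (3.2727, -0.8182, -2.7273).
‖u_2‖ = 4.3380, so q_2 = (0.7544, -0.1886, -0.6287).
r_{13} = q_1·c_3 = -2.9848; r_{23} = q_2·c_3 = 2.0118.
u_3 = c_3 + 2.9848·q_1 − 2.0118·q_2 = (0.3913, -2.3478, 1.1739).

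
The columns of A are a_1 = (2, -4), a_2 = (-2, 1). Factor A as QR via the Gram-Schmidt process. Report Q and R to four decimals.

a_1 = (2, -4); ‖a_1‖ = 4.4721, so e_1 = (0.4472, -0.8944).
e_1·a_2 = 0.4472·(-2) + (-0.8944)·1 = -1.7889.
u_2 = a_2 + 1.7889·e_1 = (-1.2000, -0.6000).
‖u_2‖ = 1.3416, so e_2 = (-0.8944, -0.4472).

Q = [[0.4472, -0.8944], [-0.8944, -0.4472]], R = [[4.4721, -1.7889], [0.0000, 1.3416]]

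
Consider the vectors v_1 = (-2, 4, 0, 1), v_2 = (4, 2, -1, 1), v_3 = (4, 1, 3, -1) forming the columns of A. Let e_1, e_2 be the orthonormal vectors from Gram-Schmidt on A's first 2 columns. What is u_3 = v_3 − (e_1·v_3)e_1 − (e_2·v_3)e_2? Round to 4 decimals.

v_1 = (-2, 4, 0, 1); ‖v_1‖ = 4.5826, so e_1 = (-0.4364, 0.8729, 0.0000, 0.2182).
e_1·v_2 = (-0.4364)·4 + 0.8729·2 + 0.0000·(-1) + 0.2182·1 = 0.2182.
u_2 = v_2 − 0.2182·e_1 = (4.0952, 1.8095, -1.0000, 0.9524).
‖u_2‖ = 4.6853, so e_2 = (0.8741, 0.3862, -0.2134, 0.2033).
e_1·v_3 = (-0.4364)·4 + 0.8729·1 + 0.0000·3 + 0.2182·(-1) = -1.0911; e_2·v_3 = 0.8741·4 + 0.3862·1 + (-0.2134)·3 + 0.2033·(-1) = 3.0389.
u_3 = v_3 + 1.0911·e_1 − 3.0389·e_2 = (0.8677, 0.7787, 3.6486, -1.3796).

u_3 = (0.8677, 0.7787, 3.6486, -1.3796)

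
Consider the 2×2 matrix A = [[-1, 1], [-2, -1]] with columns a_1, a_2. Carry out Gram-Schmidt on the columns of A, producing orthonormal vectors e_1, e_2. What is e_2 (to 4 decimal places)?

e_2 = (0.8944, -0.4472)

e_1 = a_1/‖a_1‖ = (-1, -2)/2.2361 = (-0.4472, -0.8944).
r_{12} = e_1·a_2 = 0.4472.
u_2 = a_2 − 0.4472·e_1 = (1.2000, -0.6000).
‖u_2‖ = 1.3416, so e_2 = (0.8944, -0.4472).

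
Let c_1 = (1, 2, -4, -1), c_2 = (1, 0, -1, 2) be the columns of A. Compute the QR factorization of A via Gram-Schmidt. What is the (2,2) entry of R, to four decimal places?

e_1 = c_1/‖c_1‖ = (1, 2, -4, -1)/4.6904 = (0.2132, 0.4264, -0.8528, -0.2132).
r_{12} = e_1·c_2 = 0.6396.
u_2 = c_2 − 0.6396·e_1 = (0.8636, -0.2727, -0.4545, 2.1364).
r_{22} = ‖u_2‖ = 2.3645.

r_{22} = 2.3645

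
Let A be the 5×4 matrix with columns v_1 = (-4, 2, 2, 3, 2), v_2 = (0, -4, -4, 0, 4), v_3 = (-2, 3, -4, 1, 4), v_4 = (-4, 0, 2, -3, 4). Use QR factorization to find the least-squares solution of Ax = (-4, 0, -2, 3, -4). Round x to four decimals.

v_1 = (-4, 2, 2, 3, 2); ‖v_1‖ = 6.0828, so q_1 = (-0.6576, 0.3288, 0.3288, 0.4932, 0.3288).
q_1·v_2 = (-0.6576)·0 + 0.3288·(-4) + 0.3288·(-4) + 0.4932·0 + 0.3288·4 = -1.3152.
u_2 = v_2 + 1.3152·q_1 = (-0.8649, -3.5676, -3.5676, 0.6486, 4.4324).
‖u_2‖ = 6.8022, so q_2 = (-0.1271, -0.5245, -0.5245, 0.0954, 0.6516).
q_1·v_3 = (-0.6576)·(-2) + 0.3288·3 + 0.3288·(-4) + 0.4932·1 + 0.3288·4 = 2.7948; q_2·v_3 = (-0.1271)·(-2) + (-0.5245)·3 + (-0.5245)·(-4) + 0.0954·1 + 0.6516·4 = 3.4806.
u_3 = v_3 − 2.7948·q_1 − 3.4806·q_2 = (0.2804, 3.9065, -3.0935, -0.7103, 0.8131).
‖u_3‖ = 5.1063, so q_3 = (0.0549, 0.7650, -0.6058, -0.1391, 0.1592).
q_1·v_4 = (-0.6576)·(-4) + 0.3288·0 + 0.3288·2 + 0.4932·(-3) + 0.3288·4 = 3.1236; q_2·v_4 = (-0.1271)·(-4) + (-0.5245)·0 + (-0.5245)·2 + 0.0954·(-3) + 0.6516·4 = 1.7800; q_3·v_4 = 0.0549·(-4) + 0.7650·0 + (-0.6058)·2 + (-0.1391)·(-3) + 0.1592·4 = -0.3770.
u_4 = v_4 − 3.1236·q_1 − 1.7800·q_2 + 0.3770·q_3 = (-1.6989, 0.1950, 1.6781, -4.7627, 1.8731).
‖u_4‖ = 5.6509, so q_4 = (-0.3006, 0.0345, 0.2970, -0.8428, 0.3315).
Qᵀb = (2.1372, -0.7629, -0.0622, -3.2457).
Back-substitute: x_4 = -3.2457/5.6509 = -0.5744.
x_3 = (-0.0622 + 0.3770·(-0.5744))/5.1063 = -0.0546.
x_2 = (-0.7629 − 3.4806·(-0.0546) − 1.7800·(-0.5744))/6.8022 = 0.0661.
x_1 = (2.1372 + 1.3152·0.0661 − 2.7948·(-0.0546) − 3.1236·(-0.5744))/6.0828 = 0.6857.

x = (0.6857, 0.0661, -0.0546, -0.5744)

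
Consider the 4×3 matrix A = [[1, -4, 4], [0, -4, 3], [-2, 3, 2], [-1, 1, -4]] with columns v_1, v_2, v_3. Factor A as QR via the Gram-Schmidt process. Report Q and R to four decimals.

Q = [[0.4082, -0.4637, 0.2884], [0.0000, -0.8561, -0.0818], [-0.8165, -0.1427, 0.5381], [-0.4082, -0.1783, -0.7878]], R = [[2.4495, -4.4907, 1.6330], [0.0000, 4.6726, -3.9949], [0.0000, 0.0000, 5.1356]]

v_1 = (1, 0, -2, -1); ‖v_1‖ = 2.4495, so e_1 = (0.4082, 0.0000, -0.8165, -0.4082).
e_1·v_2 = 0.4082·(-4) + 0.0000·(-4) + (-0.8165)·3 + (-0.4082)·1 = -4.4907.
u_2 = v_2 + 4.4907·e_1 = (-2.1667, -4.0000, -0.6667, -0.8333).
‖u_2‖ = 4.6726, so e_2 = (-0.4637, -0.8561, -0.1427, -0.1783).
e_1·v_3 = 0.4082·4 + 0.0000·3 + (-0.8165)·2 + (-0.4082)·(-4) = 1.6330; e_2·v_3 = (-0.4637)·4 + (-0.8561)·3 + (-0.1427)·2 + (-0.1783)·(-4) = -3.9949.
u_3 = v_3 − 1.6330·e_1 + 3.9949·e_2 = (1.4809, -0.4198, 2.7634, -4.0458).
‖u_3‖ = 5.1356, so e_3 = (0.2884, -0.0818, 0.5381, -0.7878).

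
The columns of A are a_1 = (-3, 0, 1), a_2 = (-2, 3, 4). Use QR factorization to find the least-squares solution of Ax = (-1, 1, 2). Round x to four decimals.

x = (0.0789, 0.4211)

a_1 = (-3, 0, 1); ‖a_1‖ = 3.1623, so e_1 = (-0.9487, 0.0000, 0.3162).
e_1·a_2 = (-0.9487)·(-2) + 0.0000·3 + 0.3162·4 = 3.1623.
u_2 = a_2 − 3.1623·e_1 = (1.0000, 3.0000, 3.0000).
‖u_2‖ = 4.3589, so e_2 = (0.2294, 0.6882, 0.6882).
Qᵀb = (1.5811, 1.8353).
Back-substitute: x_2 = 1.8353/4.3589 = 0.4211.
x_1 = (1.5811 − 3.1623·0.4211)/3.1623 = 0.0789.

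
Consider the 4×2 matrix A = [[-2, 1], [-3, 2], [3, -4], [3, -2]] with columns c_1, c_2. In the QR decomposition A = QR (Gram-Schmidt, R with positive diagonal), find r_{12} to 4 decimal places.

r_{12} = -4.6697

e_1 = c_1/‖c_1‖ = (-2, -3, 3, 3)/5.5678 = (-0.3592, -0.5388, 0.5388, 0.5388).
r_{12} = e_1·c_2 = -4.6697.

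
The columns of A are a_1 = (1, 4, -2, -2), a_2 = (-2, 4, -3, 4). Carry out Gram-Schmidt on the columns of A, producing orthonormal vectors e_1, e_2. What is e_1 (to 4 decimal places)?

a_1 = (1, 4, -2, -2); ‖a_1‖ = 5.0000, so e_1 = (0.2000, 0.8000, -0.4000, -0.4000).

e_1 = (0.2000, 0.8000, -0.4000, -0.4000)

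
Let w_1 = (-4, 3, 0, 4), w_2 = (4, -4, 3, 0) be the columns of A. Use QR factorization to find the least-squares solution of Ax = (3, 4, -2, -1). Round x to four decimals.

x = (-0.4950, -0.5819)

w_1 = (-4, 3, 0, 4); ‖w_1‖ = 6.4031, so e_1 = (-0.6247, 0.4685, 0.0000, 0.6247).
e_1·w_2 = (-0.6247)·4 + 0.4685·(-4) + 0.0000·3 + 0.6247·0 = -4.3729.
u_2 = w_2 + 4.3729·e_1 = (1.2683, -1.9512, 3.0000, 2.7317).
‖u_2‖ = 4.6774, so e_2 = (0.2712, -0.4172, 0.6414, 0.5840).
Qᵀb = (-0.6247, -2.7220).
Back-substitute: x_2 = -2.7220/4.6774 = -0.5819.
x_1 = (-0.6247 + 4.3729·(-0.5819))/6.4031 = -0.4950.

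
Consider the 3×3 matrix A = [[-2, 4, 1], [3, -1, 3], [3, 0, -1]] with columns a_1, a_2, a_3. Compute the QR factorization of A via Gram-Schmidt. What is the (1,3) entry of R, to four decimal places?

a_1 = (-2, 3, 3); ‖a_1‖ = 4.6904, so q_1 = (-0.4264, 0.6396, 0.6396).
r_{13} = q_1·a_3 = 0.8528.

r_{13} = 0.8528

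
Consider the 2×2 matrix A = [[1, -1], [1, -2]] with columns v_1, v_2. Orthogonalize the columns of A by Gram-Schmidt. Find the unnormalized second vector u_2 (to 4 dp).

e_1 = v_1/‖v_1‖ = (1, 1)/1.4142 = (0.7071, 0.7071).
r_{12} = e_1·v_2 = -2.1213.
u_2 = v_2 + 2.1213·e_1 = (0.5000, -0.5000).

u_2 = (0.5000, -0.5000)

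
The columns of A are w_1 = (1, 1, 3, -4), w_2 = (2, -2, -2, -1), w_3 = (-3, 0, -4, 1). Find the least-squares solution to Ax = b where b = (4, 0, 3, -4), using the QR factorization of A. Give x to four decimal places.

w_1 = (1, 1, 3, -4); ‖w_1‖ = 5.1962, so q_1 = (0.1925, 0.1925, 0.5774, -0.7698).
q_1·w_2 = 0.1925·2 + 0.1925·(-2) + 0.5774·(-2) + (-0.7698)·(-1) = -0.3849.
u_2 = w_2 + 0.3849·q_1 = (2.0741, -1.9259, -1.7778, -1.2963).
‖u_2‖ = 3.5849, so q_2 = (0.5786, -0.5372, -0.4959, -0.3616).
q_1·w_3 = 0.1925·(-3) + 0.1925·0 + 0.5774·(-4) + (-0.7698)·1 = -3.6566; q_2·w_3 = 0.5786·(-3) + (-0.5372)·0 + (-0.4959)·(-4) + (-0.3616)·1 = -0.1136.
u_3 = w_3 + 3.6566·q_1 + 0.1136·q_2 = (-2.2305, 0.6427, -1.9452, -1.8559).
‖u_3‖ = 3.5520, so q_3 = (-0.6280, 0.1809, -0.5476, -0.5225).
Qᵀb = (5.5811, 2.2729, -2.0648).
Back-substitute: x_3 = -2.0648/3.5520 = -0.5813.
x_2 = (2.2729 + 0.1136·(-0.5813))/3.5849 = 0.6156.
x_1 = (5.5811 + 0.3849·0.6156 + 3.6566·(-0.5813))/5.1962 = 0.7106.

x = (0.7106, 0.6156, -0.5813)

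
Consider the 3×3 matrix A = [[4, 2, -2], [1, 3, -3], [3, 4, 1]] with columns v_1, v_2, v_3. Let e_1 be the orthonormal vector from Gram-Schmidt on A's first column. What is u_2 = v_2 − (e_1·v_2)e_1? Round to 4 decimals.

v_1 = (4, 1, 3); ‖v_1‖ = 5.0990, so e_1 = (0.7845, 0.1961, 0.5883).
e_1·v_2 = 0.7845·2 + 0.1961·3 + 0.5883·4 = 4.5107.
u_2 = v_2 − 4.5107·e_1 = (-1.5385, 2.1154, 1.3462).

u_2 = (-1.5385, 2.1154, 1.3462)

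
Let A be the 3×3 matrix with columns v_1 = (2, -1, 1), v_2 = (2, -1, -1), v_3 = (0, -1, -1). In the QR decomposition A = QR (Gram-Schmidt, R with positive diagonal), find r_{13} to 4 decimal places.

v_1 = (2, -1, 1); ‖v_1‖ = 2.4495, so e_1 = (0.8165, -0.4082, 0.4082).
r_{13} = e_1·v_3 = 0.0000.

r_{13} = 0.0000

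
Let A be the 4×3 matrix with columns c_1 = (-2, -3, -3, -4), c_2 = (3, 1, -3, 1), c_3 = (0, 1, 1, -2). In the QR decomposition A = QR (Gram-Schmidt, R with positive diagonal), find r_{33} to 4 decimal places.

c_1 = (-2, -3, -3, -4); ‖c_1‖ = 6.1644, so e_1 = (-0.3244, -0.4867, -0.4867, -0.6489).
e_1·c_2 = (-0.3244)·3 + (-0.4867)·1 + (-0.4867)·(-3) + (-0.6489)·1 = -0.6489.
u_2 = c_2 + 0.6489·e_1 = (2.7895, 0.6842, -3.3158, 0.5789).
‖u_2‖ = 4.4248, so e_2 = (0.6304, 0.1546, -0.7494, 0.1308).
e_1·c_3 = (-0.3244)·0 + (-0.4867)·1 + (-0.4867)·1 + (-0.6489)·(-2) = 0.3244; e_2·c_3 = 0.6304·0 + 0.1546·1 + (-0.7494)·1 + 0.1308·(-2) = -0.8564.
u_3 = c_3 − 0.3244·e_1 + 0.8564·e_2 = (0.6452, 1.2903, 0.5161, -1.6774).
r_{33} = ‖u_3‖ = 2.2718.

r_{33} = 2.2718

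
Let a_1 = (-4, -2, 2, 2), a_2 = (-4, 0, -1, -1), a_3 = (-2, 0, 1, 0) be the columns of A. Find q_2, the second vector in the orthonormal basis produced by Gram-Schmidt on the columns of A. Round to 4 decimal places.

q_1 = a_1/‖a_1‖ = (-4, -2, 2, 2)/5.2915 = (-0.7559, -0.3780, 0.3780, 0.3780).
r_{12} = q_1·a_2 = 2.2678.
u_2 = a_2 − 2.2678·q_1 = (-2.2857, 0.8571, -1.8571, -1.8571).
‖u_2‖ = 3.5857, so q_2 = (-0.6375, 0.2390, -0.5179, -0.5179).

q_2 = (-0.6375, 0.2390, -0.5179, -0.5179)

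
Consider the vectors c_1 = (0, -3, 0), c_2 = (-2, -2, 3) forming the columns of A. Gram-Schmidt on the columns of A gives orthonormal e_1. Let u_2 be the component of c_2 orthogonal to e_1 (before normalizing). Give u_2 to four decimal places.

u_2 = (-2.0000, 0.0000, 3.0000)

c_1 = (0, -3, 0); ‖c_1‖ = 3.0000, so e_1 = (0.0000, -1.0000, 0.0000).
e_1·c_2 = 0.0000·(-2) + (-1.0000)·(-2) + 0.0000·3 = 2.0000.
u_2 = c_2 − 2.0000·e_1 = (-2.0000, 0.0000, 3.0000).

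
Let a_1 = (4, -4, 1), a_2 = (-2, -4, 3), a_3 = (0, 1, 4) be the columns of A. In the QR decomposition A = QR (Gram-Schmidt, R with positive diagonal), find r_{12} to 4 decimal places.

r_{12} = 1.9149

a_1 = (4, -4, 1); ‖a_1‖ = 5.7446, so q_1 = (0.6963, -0.6963, 0.1741).
r_{12} = q_1·a_2 = 1.9149.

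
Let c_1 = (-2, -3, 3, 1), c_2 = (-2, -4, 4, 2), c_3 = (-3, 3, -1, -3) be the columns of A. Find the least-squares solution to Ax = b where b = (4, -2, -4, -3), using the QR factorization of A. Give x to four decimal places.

c_1 = (-2, -3, 3, 1); ‖c_1‖ = 4.7958, so q_1 = (-0.4170, -0.6255, 0.6255, 0.2085).
q_1·c_2 = (-0.4170)·(-2) + (-0.6255)·(-4) + 0.6255·4 + 0.2085·2 = 6.2554.
u_2 = c_2 − 6.2554·q_1 = (0.6087, -0.0870, 0.0870, 0.6957).
‖u_2‖ = 0.9325, so q_2 = (0.6528, -0.0933, 0.0933, 0.7460).
q_1·c_3 = (-0.4170)·(-3) + (-0.6255)·3 + 0.6255·(-1) + 0.2085·(-3) = -1.8766; q_2·c_3 = 0.6528·(-3) + (-0.0933)·3 + 0.0933·(-1) + 0.7460·(-3) = -4.5693.
u_3 = c_3 + 1.8766·q_1 + 4.5693·q_2 = (-0.8000, 1.4000, 0.6000, 0.8000).
‖u_3‖ = 1.8974, so q_3 = (-0.4216, 0.7379, 0.3162, 0.4216).
Qᵀb = (-3.5447, 0.1865, -5.6921).
Back-substitute: x_3 = -5.6921/1.8974 = -3.0000.
x_2 = (0.1865 + 4.5693·(-3.0000))/0.9325 = -14.5000.
x_1 = (-3.5447 − 6.2554·(-14.5000) + 1.8766·(-3.0000))/4.7958 = 17.0000.

x = (17.0000, -14.5000, -3.0000)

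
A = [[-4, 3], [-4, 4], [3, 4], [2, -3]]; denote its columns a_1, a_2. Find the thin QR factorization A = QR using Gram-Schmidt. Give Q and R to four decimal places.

Q = [[-0.5963, 0.1667], [-0.5963, 0.3264], [0.4472, 0.8726], [0.2981, -0.3228]], R = [[6.7082, -3.2796], [0.0000, 6.2645]]

a_1 = (-4, -4, 3, 2); ‖a_1‖ = 6.7082, so e_1 = (-0.5963, -0.5963, 0.4472, 0.2981).
e_1·a_2 = (-0.5963)·3 + (-0.5963)·4 + 0.4472·4 + 0.2981·(-3) = -3.2796.
u_2 = a_2 + 3.2796·e_1 = (1.0444, 2.0444, 5.4667, -2.0222).
‖u_2‖ = 6.2645, so e_2 = (0.1667, 0.3264, 0.8726, -0.3228).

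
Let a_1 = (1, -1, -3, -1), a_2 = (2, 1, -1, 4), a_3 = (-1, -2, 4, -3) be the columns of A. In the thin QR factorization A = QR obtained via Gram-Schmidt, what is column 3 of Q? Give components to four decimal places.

a_1 = (1, -1, -3, -1); ‖a_1‖ = 3.4641, so e_1 = (0.2887, -0.2887, -0.8660, -0.2887).
e_1·a_2 = 0.2887·2 + (-0.2887)·1 + (-0.8660)·(-1) + (-0.2887)·4 = 0.0000.
u_2 = a_2 + 0.0000·e_1 = (2.0000, 1.0000, -1.0000, 4.0000).
‖u_2‖ = 4.6904, so e_2 = (0.4264, 0.2132, -0.2132, 0.8528).
e_1·a_3 = 0.2887·(-1) + (-0.2887)·(-2) + (-0.8660)·4 + (-0.2887)·(-3) = -2.3094; e_2·a_3 = 0.4264·(-1) + 0.2132·(-2) + (-0.2132)·4 + 0.8528·(-3) = -4.2640.
u_3 = a_3 + 2.3094·e_1 + 4.2640·e_2 = (1.4848, -1.7576, 1.0909, -0.0303).
‖u_3‖ = 2.5465, so e_3 = (0.5831, -0.6902, 0.4284, -0.0119).

e_3 = (0.5831, -0.6902, 0.4284, -0.0119)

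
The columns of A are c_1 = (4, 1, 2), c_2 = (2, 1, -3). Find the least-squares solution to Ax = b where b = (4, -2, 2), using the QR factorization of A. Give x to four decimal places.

x = (0.8842, -0.1895)

c_1 = (4, 1, 2); ‖c_1‖ = 4.5826, so e_1 = (0.8729, 0.2182, 0.4364).
e_1·c_2 = 0.8729·2 + 0.2182·1 + 0.4364·(-3) = 0.6547.
u_2 = c_2 − 0.6547·e_1 = (1.4286, 0.8571, -3.2857).
‖u_2‖ = 3.6839, so e_2 = (0.3878, 0.2327, -0.8919).
Qᵀb = (3.9279, -0.6980).
Back-substitute: x_2 = -0.6980/3.6839 = -0.1895.
x_1 = (3.9279 − 0.6547·(-0.1895))/4.5826 = 0.8842.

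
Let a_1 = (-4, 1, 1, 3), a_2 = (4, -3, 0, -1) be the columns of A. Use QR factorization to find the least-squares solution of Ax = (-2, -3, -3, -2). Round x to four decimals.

a_1 = (-4, 1, 1, 3); ‖a_1‖ = 5.1962, so e_1 = (-0.7698, 0.1925, 0.1925, 0.5774).
e_1·a_2 = (-0.7698)·4 + 0.1925·(-3) + 0.1925·0 + 0.5774·(-1) = -4.2339.
u_2 = a_2 + 4.2339·e_1 = (0.7407, -2.1852, 0.8148, 1.4444).
‖u_2‖ = 2.8415, so e_2 = (0.2607, -0.7690, 0.2868, 0.5083).
Qᵀb = (-0.7698, -0.0912).
Back-substitute: x_2 = -0.0912/2.8415 = -0.0321.
x_1 = (-0.7698 + 4.2339·(-0.0321))/5.1962 = -0.1743.

x = (-0.1743, -0.0321)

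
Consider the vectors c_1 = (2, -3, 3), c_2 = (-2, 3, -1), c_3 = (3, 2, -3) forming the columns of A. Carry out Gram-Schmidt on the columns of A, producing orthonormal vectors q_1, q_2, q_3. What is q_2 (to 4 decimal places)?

q_1 = c_1/‖c_1‖ = (2, -3, 3)/4.6904 = (0.4264, -0.6396, 0.6396).
r_{12} = q_1·c_2 = -3.4112.
u_2 = c_2 + 3.4112·q_1 = (-0.5455, 0.8182, 1.1818).
‖u_2‖ = 1.5374, so q_2 = (-0.3548, 0.5322, 0.7687).

q_2 = (-0.3548, 0.5322, 0.7687)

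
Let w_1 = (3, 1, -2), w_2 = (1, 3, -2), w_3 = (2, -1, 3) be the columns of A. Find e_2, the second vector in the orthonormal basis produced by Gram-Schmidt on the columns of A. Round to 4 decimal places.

e_2 = (-0.4364, 0.8729, -0.2182)

e_1 = w_1/‖w_1‖ = (3, 1, -2)/3.7417 = (0.8018, 0.2673, -0.5345).
r_{12} = e_1·w_2 = 2.6726.
u_2 = w_2 − 2.6726·e_1 = (-1.1429, 2.2857, -0.5714).
‖u_2‖ = 2.6186, so e_2 = (-0.4364, 0.8729, -0.2182).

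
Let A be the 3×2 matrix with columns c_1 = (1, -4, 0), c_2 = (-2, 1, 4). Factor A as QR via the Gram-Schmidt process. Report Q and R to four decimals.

q_1 = c_1/‖c_1‖ = (1, -4, 0)/4.1231 = (0.2425, -0.9701, 0.0000).
r_{12} = q_1·c_2 = -1.4552.
u_2 = c_2 + 1.4552·q_1 = (-1.6471, -0.4118, 4.0000).
‖u_2‖ = 4.3454, so q_2 = (-0.3790, -0.0948, 0.9205).

Q = [[0.2425, -0.3790], [-0.9701, -0.0948], [0.0000, 0.9205]], R = [[4.1231, -1.4552], [0.0000, 4.3454]]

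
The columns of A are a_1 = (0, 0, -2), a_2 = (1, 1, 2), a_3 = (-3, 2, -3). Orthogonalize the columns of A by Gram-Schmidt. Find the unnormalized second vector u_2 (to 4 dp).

u_2 = (1.0000, 1.0000, 0.0000)

a_1 = (0, 0, -2); ‖a_1‖ = 2.0000, so e_1 = (0.0000, 0.0000, -1.0000).
e_1·a_2 = 0.0000·1 + 0.0000·1 + (-1.0000)·2 = -2.0000.
u_2 = a_2 + 2.0000·e_1 = (1.0000, 1.0000, 0.0000).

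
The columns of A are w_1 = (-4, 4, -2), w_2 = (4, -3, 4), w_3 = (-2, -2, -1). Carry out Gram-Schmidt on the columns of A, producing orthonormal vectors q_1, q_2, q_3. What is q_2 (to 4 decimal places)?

q_2 = (0.0000, 0.4472, 0.8944)

w_1 = (-4, 4, -2); ‖w_1‖ = 6.0000, so q_1 = (-0.6667, 0.6667, -0.3333).
q_1·w_2 = (-0.6667)·4 + 0.6667·(-3) + (-0.3333)·4 = -6.0000.
u_2 = w_2 + 6.0000·q_1 = (0.0000, 1.0000, 2.0000).
‖u_2‖ = 2.2361, so q_2 = (0.0000, 0.4472, 0.8944).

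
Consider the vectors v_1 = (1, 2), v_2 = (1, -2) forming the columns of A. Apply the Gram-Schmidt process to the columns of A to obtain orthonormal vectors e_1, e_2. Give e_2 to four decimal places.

e_2 = (0.8944, -0.4472)

v_1 = (1, 2); ‖v_1‖ = 2.2361, so e_1 = (0.4472, 0.8944).
e_1·v_2 = 0.4472·1 + 0.8944·(-2) = -1.3416.
u_2 = v_2 + 1.3416·e_1 = (1.6000, -0.8000).
‖u_2‖ = 1.7889, so e_2 = (0.8944, -0.4472).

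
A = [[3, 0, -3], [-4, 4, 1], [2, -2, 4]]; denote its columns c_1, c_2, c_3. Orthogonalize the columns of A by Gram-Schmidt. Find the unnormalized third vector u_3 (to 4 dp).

c_1 = (3, -4, 2); ‖c_1‖ = 5.3852, so q_1 = (0.5571, -0.7428, 0.3714).
q_1·c_2 = 0.5571·0 + (-0.7428)·4 + 0.3714·(-2) = -3.7139.
u_2 = c_2 + 3.7139·q_1 = (2.0690, 1.2414, -0.6207).
‖u_2‖ = 2.4914, so q_2 = (0.8305, 0.4983, -0.2491).
q_1·c_3 = 0.5571·(-3) + (-0.7428)·1 + 0.3714·4 = -0.9285; q_2·c_3 = 0.8305·(-3) + 0.4983·1 + (-0.2491)·4 = -2.9896.
u_3 = c_3 + 0.9285·q_1 + 2.9896·q_2 = (0.0000, 1.8000, 3.6000).

u_3 = (0.0000, 1.8000, 3.6000)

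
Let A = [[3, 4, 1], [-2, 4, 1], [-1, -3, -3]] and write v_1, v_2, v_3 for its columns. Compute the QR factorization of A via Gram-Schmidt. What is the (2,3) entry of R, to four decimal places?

r_{23} = 2.4495

q_1 = v_1/‖v_1‖ = (3, -2, -1)/3.7417 = (0.8018, -0.5345, -0.2673).
r_{12} = q_1·v_2 = 1.8708.
u_2 = v_2 − 1.8708·q_1 = (2.5000, 5.0000, -2.5000).
‖u_2‖ = 6.1237, so q_2 = (0.4082, 0.8165, -0.4082).
r_{23} = q_2·v_3 = 2.4495.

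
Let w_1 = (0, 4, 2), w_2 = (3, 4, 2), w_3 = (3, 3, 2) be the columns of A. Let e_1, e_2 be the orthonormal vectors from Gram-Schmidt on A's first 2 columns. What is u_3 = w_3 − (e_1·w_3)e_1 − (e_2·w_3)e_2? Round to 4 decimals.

u_3 = (0.0000, -0.2000, 0.4000)

w_1 = (0, 4, 2); ‖w_1‖ = 4.4721, so e_1 = (0.0000, 0.8944, 0.4472).
e_1·w_2 = 0.0000·3 + 0.8944·4 + 0.4472·2 = 4.4721.
u_2 = w_2 − 4.4721·e_1 = (3.0000, 0.0000, 0.0000).
‖u_2‖ = 3.0000, so e_2 = (1.0000, 0.0000, 0.0000).
e_1·w_3 = 0.0000·3 + 0.8944·3 + 0.4472·2 = 3.5777; e_2·w_3 = 1.0000·3 + 0.0000·3 + 0.0000·2 = 3.0000.
u_3 = w_3 − 3.5777·e_1 − 3.0000·e_2 = (0.0000, -0.2000, 0.4000).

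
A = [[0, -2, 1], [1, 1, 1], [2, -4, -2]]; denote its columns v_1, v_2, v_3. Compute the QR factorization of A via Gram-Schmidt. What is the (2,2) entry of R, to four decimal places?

r_{22} = 3.3466

v_1 = (0, 1, 2); ‖v_1‖ = 2.2361, so q_1 = (0.0000, 0.4472, 0.8944).
q_1·v_2 = 0.0000·(-2) + 0.4472·1 + 0.8944·(-4) = -3.1305.
u_2 = v_2 + 3.1305·q_1 = (-2.0000, 2.4000, -1.2000).
r_{22} = ‖u_2‖ = 3.3466.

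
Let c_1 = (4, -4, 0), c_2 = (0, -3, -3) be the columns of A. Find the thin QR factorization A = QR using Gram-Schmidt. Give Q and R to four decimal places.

Q = [[0.7071, -0.4082], [-0.7071, -0.4082], [0.0000, -0.8165]], R = [[5.6569, 2.1213], [0.0000, 3.6742]]

c_1 = (4, -4, 0); ‖c_1‖ = 5.6569, so q_1 = (0.7071, -0.7071, 0.0000).
q_1·c_2 = 0.7071·0 + (-0.7071)·(-3) + 0.0000·(-3) = 2.1213.
u_2 = c_2 − 2.1213·q_1 = (-1.5000, -1.5000, -3.0000).
‖u_2‖ = 3.6742, so q_2 = (-0.4082, -0.4082, -0.8165).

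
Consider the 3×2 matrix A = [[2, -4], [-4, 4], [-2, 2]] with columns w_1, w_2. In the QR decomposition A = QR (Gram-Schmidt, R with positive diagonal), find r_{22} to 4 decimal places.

w_1 = (2, -4, -2); ‖w_1‖ = 4.8990, so e_1 = (0.4082, -0.8165, -0.4082).
e_1·w_2 = 0.4082·(-4) + (-0.8165)·4 + (-0.4082)·2 = -5.7155.
u_2 = w_2 + 5.7155·e_1 = (-1.6667, -0.6667, -0.3333).
r_{22} = ‖u_2‖ = 1.8257.

r_{22} = 1.8257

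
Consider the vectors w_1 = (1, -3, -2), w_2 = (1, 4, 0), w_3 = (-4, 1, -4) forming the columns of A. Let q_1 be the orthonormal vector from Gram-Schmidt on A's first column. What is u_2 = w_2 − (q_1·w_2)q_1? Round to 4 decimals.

u_2 = (1.7857, 1.6429, -1.5714)

w_1 = (1, -3, -2); ‖w_1‖ = 3.7417, so q_1 = (0.2673, -0.8018, -0.5345).
q_1·w_2 = 0.2673·1 + (-0.8018)·4 + (-0.5345)·0 = -2.9399.
u_2 = w_2 + 2.9399·q_1 = (1.7857, 1.6429, -1.5714).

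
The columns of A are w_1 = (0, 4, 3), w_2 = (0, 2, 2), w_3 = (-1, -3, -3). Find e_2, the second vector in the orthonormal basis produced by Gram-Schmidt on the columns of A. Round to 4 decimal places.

w_1 = (0, 4, 3); ‖w_1‖ = 5.0000, so e_1 = (0.0000, 0.8000, 0.6000).
e_1·w_2 = 0.0000·0 + 0.8000·2 + 0.6000·2 = 2.8000.
u_2 = w_2 − 2.8000·e_1 = (0.0000, -0.2400, 0.3200).
‖u_2‖ = 0.4000, so e_2 = (0.0000, -0.6000, 0.8000).

e_2 = (0.0000, -0.6000, 0.8000)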